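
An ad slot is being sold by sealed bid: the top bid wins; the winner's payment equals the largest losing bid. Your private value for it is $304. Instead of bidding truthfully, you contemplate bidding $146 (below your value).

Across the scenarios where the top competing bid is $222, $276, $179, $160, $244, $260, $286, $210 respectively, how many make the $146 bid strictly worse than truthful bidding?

The deviation hurts exactly when the highest competing bid lies strictly between $146 and $304 — underbidding then forfeits a profitable win.
$222: inside the interval → strictly worse (loss $82).
$276: inside the interval → strictly worse (loss $28).
$179: inside the interval → strictly worse (loss $125).
$160: inside the interval → strictly worse (loss $144).
$244: inside the interval → strictly worse (loss $60).
$260: inside the interval → strictly worse (loss $44).
$286: inside the interval → strictly worse (loss $18).
$210: inside the interval → strictly worse (loss $94).
Count: 8.

8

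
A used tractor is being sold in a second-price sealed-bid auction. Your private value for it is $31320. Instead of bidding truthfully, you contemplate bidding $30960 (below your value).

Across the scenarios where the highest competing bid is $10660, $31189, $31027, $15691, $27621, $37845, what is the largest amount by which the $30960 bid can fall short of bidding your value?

$293

$10660: same outcome either way → loss $0.
$31189: truthful gives $131, deviation gives $0 → loss $131.
$31027: truthful gives $293, deviation gives $0 → loss $293.
$15691: same outcome either way → loss $0.
$27621: same outcome either way → loss $0.
$37845: same outcome either way → loss $0.
Maximum loss: $293.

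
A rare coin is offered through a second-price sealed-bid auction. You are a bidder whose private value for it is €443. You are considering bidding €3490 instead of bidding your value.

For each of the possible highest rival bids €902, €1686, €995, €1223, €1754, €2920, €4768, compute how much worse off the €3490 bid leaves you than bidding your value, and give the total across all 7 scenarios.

The deviation costs you only when the competing bid falls strictly between €443 and €3490; elsewhere both bids give the same outcome.
€902: truthful payoff €0, deviation payoff −€459 → loss €459.
€1686: truthful payoff €0, deviation payoff −€1243 → loss €1243.
€995: truthful payoff €0, deviation payoff −€552 → loss €552.
€1223: truthful payoff €0, deviation payoff −€780 → loss €780.
€1754: truthful payoff €0, deviation payoff −€1311 → loss €1311.
€2920: truthful payoff €0, deviation payoff −€2477 → loss €2477.
€4768: outcomes coincide → loss €0.
Total loss = €459 + €1243 + €552 + €780 + €1311 + €2477 = €6822.

€6822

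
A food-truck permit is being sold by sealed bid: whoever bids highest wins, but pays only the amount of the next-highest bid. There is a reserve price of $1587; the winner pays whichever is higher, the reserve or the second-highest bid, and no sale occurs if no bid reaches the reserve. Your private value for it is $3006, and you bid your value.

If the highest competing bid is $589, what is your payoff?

Your bid $3006 is the highest and exceeds the reserve.
Price = max(second-highest bid, reserve) = max($589, $1587) = $1587.
Payoff = $3006 − $1587 = $1419.

$1419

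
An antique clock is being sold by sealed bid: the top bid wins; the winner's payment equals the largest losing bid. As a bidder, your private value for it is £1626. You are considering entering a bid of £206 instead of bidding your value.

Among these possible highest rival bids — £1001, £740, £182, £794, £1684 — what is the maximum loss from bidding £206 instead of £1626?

£886

£1001: truthful gives £625, deviation gives £0 → loss £625.
£740: truthful gives £886, deviation gives £0 → loss £886.
£182: same outcome either way → loss £0.
£794: truthful gives £832, deviation gives £0 → loss £832.
£1684: same outcome either way → loss £0.
Maximum loss: £886.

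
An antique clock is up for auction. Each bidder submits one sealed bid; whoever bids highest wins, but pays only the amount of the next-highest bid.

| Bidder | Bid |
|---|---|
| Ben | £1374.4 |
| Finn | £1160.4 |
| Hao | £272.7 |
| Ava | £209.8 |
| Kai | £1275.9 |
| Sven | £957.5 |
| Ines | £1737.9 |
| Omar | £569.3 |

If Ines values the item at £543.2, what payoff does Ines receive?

Highest bid: Ines at £1737.9, so Ines wins.
Second-highest bid: Ben at £1374.4 — that is the price the winner pays.
Ines's payoff = value − price = £543.2 − £1374.4 = −£831.2.

−£831.2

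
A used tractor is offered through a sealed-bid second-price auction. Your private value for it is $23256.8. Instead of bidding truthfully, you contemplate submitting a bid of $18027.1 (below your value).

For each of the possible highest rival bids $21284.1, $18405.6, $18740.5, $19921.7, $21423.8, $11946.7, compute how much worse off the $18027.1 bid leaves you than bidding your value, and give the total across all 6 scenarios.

The deviation costs you only when the competing bid falls strictly between $18027.1 and $23256.8; elsewhere both bids give the same outcome.
$21284.1: truthful payoff $1972.7, deviation payoff $0 → loss $1972.7.
$18405.6: truthful payoff $4851.2, deviation payoff $0 → loss $4851.2.
$18740.5: truthful payoff $4516.3, deviation payoff $0 → loss $4516.3.
$19921.7: truthful payoff $3335.1, deviation payoff $0 → loss $3335.1.
$21423.8: truthful payoff $1833, deviation payoff $0 → loss $1833.
$11946.7: outcomes coincide → loss $0.
Total loss = $1972.7 + $4851.2 + $4516.3 + $3335.1 + $1833 = $16508.3.

$16508.3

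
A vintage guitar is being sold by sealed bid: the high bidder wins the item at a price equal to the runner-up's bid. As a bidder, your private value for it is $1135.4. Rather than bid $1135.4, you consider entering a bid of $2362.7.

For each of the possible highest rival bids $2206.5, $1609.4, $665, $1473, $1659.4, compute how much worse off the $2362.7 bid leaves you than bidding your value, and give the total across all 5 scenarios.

The deviation costs you only when the competing bid falls strictly between $1135.4 and $2362.7; elsewhere both bids give the same outcome.
$2206.5: truthful payoff $0, deviation payoff −$1071.1 → loss $1071.1.
$1609.4: truthful payoff $0, deviation payoff −$474 → loss $474.
$665: outcomes coincide → loss $0.
$1473: truthful payoff $0, deviation payoff −$337.6 → loss $337.6.
$1659.4: truthful payoff $0, deviation payoff −$524 → loss $524.
Total loss = $1071.1 + $474 + $337.6 + $524 = $2406.7.

$2406.7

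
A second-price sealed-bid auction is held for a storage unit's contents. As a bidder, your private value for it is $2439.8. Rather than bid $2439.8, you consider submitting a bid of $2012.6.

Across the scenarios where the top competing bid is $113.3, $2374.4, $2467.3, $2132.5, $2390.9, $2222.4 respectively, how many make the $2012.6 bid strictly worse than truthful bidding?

The deviation hurts exactly when the highest competing bid lies strictly between $2012.6 and $2439.8 — underbidding then forfeits a profitable win.
$113.3: below both → same outcome either way.
$2374.4: inside the interval → strictly worse (loss $65.4).
$2467.3: above both → same outcome either way.
$2132.5: inside the interval → strictly worse (loss $307.3).
$2390.9: inside the interval → strictly worse (loss $48.9).
$2222.4: inside the interval → strictly worse (loss $217.4).
Count: 4.

4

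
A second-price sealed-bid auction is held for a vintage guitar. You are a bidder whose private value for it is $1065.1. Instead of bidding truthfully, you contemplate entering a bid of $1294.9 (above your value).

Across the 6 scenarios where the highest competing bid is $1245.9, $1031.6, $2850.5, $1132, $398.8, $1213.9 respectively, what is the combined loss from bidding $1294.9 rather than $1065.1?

$396.5

The deviation costs you only when the competing bid falls strictly between $1065.1 and $1294.9; elsewhere both bids give the same outcome.
$1245.9: truthful payoff $0, deviation payoff −$180.8 → loss $180.8.
$1031.6: outcomes coincide → loss $0.
$2850.5: outcomes coincide → loss $0.
$1132: truthful payoff $0, deviation payoff −$66.9 → loss $66.9.
$398.8: outcomes coincide → loss $0.
$1213.9: truthful payoff $0, deviation payoff −$148.8 → loss $148.8.
Total loss = $180.8 + $66.9 + $148.8 = $396.5.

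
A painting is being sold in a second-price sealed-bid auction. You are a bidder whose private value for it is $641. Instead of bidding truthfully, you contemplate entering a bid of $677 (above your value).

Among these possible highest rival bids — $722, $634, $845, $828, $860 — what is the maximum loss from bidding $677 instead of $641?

$722: same outcome either way → loss $0.
$634: same outcome either way → loss $0.
$845: same outcome either way → loss $0.
$828: same outcome either way → loss $0.
$860: same outcome either way → loss $0.
Maximum loss: $0.

$0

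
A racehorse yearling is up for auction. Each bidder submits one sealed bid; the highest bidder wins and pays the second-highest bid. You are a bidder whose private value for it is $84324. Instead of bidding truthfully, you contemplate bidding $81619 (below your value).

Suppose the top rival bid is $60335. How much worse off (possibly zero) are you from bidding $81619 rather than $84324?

$0

Bidding your value $84324: you win (since $84324 > $60335) and pay $60335. Payoff $23989.
Bidding $81619: you win and pay $60335. Payoff $84324 − $60335 = $23989.
Difference = $23989 − $23989 = $0; both bids lead to the same outcome because the competing bid is below both your value and your alternative bid.
In a second-price auction your bid sets only whether you win, not what you pay, so bidding your true value is weakly dominant.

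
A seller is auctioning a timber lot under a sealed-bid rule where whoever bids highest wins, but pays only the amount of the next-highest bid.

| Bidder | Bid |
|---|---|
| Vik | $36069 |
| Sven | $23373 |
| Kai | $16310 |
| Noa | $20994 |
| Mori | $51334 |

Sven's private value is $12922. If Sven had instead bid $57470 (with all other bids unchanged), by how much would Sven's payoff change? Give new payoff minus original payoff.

−$38412

The highest bid among the other bidders is $51334; Sven's bid doesn't change that.
Original bid $23373: Sven is not highest (top rival bid is $51334); payoff $0.
Alternative bid $57470: Sven is highest, pays the top rival bid $51334; payoff $12922 − $51334 = −$38412.
Change in payoff = −$38412 − ($0) = −$38412.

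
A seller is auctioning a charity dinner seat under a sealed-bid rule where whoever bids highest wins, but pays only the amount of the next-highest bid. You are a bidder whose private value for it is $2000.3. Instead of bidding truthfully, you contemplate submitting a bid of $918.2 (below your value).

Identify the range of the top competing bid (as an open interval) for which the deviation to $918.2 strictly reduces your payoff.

If the competing bid is below $918.2, both bids win at the same price — no difference.
If it is above $2000.3, both bids lose — no difference.
If it lies strictly between $918.2 and $2000.3, bidding your value wins at a price below your value (positive payoff) while bidding $918.2 loses (payoff 0).
So the deviation strictly hurts on the open interval ($918.2, $2000.3).

($918.2, $2000.3)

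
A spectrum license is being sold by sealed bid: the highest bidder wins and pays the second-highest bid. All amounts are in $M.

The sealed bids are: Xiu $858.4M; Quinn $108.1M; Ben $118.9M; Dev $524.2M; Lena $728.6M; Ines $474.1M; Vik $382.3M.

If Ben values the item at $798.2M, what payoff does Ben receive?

$0M

Highest bid: Xiu at $858.4M, so Xiu wins.
Second-highest bid: Lena at $728.6M — that is the price the winner pays.
Ben did not win, so Ben pays nothing and receives nothing: payoff $0M.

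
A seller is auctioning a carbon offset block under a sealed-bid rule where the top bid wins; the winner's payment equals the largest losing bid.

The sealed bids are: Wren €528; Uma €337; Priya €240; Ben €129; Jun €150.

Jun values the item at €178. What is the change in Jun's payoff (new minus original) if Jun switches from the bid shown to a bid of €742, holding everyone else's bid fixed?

The highest bid among the other bidders is €528; Jun's bid doesn't change that.
Original bid €150: Jun is not highest (top rival bid is €528); payoff €0.
Alternative bid €742: Jun is highest, pays the top rival bid €528; payoff €178 − €528 = −€350.
Change in payoff = −€350 − (€0) = −€350.

−€350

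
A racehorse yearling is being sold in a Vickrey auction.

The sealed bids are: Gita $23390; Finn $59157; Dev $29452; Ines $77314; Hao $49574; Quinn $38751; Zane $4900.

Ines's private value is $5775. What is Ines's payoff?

−$53382

Highest bid: Ines at $77314, so Ines wins.
Second-highest bid: Finn at $59157 — that is the price the winner pays.
Ines's payoff = value − price = $5775 − $59157 = −$53382.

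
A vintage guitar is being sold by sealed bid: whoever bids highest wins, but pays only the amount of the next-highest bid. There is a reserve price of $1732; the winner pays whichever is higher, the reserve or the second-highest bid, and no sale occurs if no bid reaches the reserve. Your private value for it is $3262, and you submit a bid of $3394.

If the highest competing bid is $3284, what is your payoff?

−$22

Your bid $3394 is the highest and exceeds the reserve.
Price = max(second-highest bid, reserve) = max($3284, $1732) = $3284.
Payoff = $3262 − $3284 = −$22.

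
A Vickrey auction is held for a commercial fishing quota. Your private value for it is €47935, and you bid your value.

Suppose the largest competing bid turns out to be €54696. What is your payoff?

Your bid €47935 is below the highest competing bid €54696, so you lose.
A losing bidder pays nothing and receives nothing: payoff = €0.

€0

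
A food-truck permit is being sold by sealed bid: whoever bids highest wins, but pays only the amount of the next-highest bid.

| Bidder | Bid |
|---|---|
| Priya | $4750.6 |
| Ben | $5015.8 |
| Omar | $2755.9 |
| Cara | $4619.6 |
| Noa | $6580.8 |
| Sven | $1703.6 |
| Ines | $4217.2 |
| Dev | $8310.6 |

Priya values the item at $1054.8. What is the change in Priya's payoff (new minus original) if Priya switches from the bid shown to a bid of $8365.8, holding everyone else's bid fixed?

The highest bid among the other bidders is $8310.6; Priya's bid doesn't change that.
Original bid $4750.6: Priya is not highest (top rival bid is $8310.6); payoff $0.
Alternative bid $8365.8: Priya is highest, pays the top rival bid $8310.6; payoff $1054.8 − $8310.6 = −$7255.8.
Change in payoff = −$7255.8 − ($0) = −$7255.8.

−$7255.8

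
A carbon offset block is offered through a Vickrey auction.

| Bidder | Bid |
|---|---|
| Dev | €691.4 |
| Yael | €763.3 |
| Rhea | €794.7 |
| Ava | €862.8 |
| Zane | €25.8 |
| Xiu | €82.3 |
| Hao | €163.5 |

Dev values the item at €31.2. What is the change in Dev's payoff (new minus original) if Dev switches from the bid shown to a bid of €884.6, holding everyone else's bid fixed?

−€831.6

The highest bid among the other bidders is €862.8; Dev's bid doesn't change that.
Original bid €691.4: Dev is not highest (top rival bid is €862.8); payoff €0.
Alternative bid €884.6: Dev is highest, pays the top rival bid €862.8; payoff €31.2 − €862.8 = −€831.6.
Change in payoff = −€831.6 − (€0) = −€831.6.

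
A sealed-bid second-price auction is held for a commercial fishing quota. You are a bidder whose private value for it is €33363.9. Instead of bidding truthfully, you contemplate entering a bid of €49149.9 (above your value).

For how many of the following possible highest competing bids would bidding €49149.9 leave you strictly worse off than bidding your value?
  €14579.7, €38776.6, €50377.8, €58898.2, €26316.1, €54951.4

1

The deviation hurts exactly when the highest competing bid lies strictly between €33363.9 and €49149.9 — overbidding then wins at a price above your value.
€14579.7: below both → same outcome either way.
€38776.6: inside the interval → strictly worse (loss €5412.7).
€50377.8: above both → same outcome either way.
€58898.2: above both → same outcome either way.
€26316.1: below both → same outcome either way.
€54951.4: above both → same outcome either way.
Count: 1.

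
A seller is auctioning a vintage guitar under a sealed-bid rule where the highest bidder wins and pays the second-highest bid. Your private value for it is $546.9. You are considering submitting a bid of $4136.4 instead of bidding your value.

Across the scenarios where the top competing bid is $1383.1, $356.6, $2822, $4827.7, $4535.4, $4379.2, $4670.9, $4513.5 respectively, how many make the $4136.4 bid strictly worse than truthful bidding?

The deviation hurts exactly when the highest competing bid lies strictly between $546.9 and $4136.4 — overbidding then wins at a price above your value.
$1383.1: inside the interval → strictly worse (loss $836.2).
$356.6: below both → same outcome either way.
$2822: inside the interval → strictly worse (loss $2275.1).
$4827.7: above both → same outcome either way.
$4535.4: above both → same outcome either way.
$4379.2: above both → same outcome either way.
$4670.9: above both → same outcome either way.
$4513.5: above both → same outcome either way.
Count: 2.

2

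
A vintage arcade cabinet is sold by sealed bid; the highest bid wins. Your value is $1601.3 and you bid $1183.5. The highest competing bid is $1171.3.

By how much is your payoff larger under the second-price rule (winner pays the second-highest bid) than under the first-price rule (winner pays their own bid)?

You have the highest bid, so you win under either rule.
Second-price: pay $1171.3 → payoff $430.
First-price: pay your own bid $1183.5 → payoff $417.8.
Difference = $430 − ($417.8) = $12.2.

$12.2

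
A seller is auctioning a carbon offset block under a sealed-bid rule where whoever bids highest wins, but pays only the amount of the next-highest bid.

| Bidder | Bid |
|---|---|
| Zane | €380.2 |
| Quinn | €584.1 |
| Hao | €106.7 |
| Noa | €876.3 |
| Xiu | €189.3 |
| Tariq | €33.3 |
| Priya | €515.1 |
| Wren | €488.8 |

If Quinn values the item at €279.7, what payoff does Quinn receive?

€0

Highest bid: Noa at €876.3, so Noa wins.
Second-highest bid: Quinn at €584.1 — that is the price the winner pays.
Quinn did not win, so Quinn pays nothing and receives nothing: payoff €0.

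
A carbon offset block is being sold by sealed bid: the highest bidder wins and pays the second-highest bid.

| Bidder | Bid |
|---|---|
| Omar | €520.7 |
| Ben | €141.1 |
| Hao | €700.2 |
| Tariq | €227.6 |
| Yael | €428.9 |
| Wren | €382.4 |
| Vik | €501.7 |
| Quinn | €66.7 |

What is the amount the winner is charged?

€520.7

Highest bid: Hao at €700.2, so Hao wins.
Second-highest bid: Omar at €520.7 — that is the price the winner pays.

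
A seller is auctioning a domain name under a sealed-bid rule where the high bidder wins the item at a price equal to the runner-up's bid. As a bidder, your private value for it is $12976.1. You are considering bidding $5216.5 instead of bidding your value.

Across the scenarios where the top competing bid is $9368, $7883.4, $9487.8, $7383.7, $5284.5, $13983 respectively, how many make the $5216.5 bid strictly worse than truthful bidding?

5

The deviation hurts exactly when the highest competing bid lies strictly between $5216.5 and $12976.1 — underbidding then forfeits a profitable win.
$9368: inside the interval → strictly worse (loss $3608.1).
$7883.4: inside the interval → strictly worse (loss $5092.7).
$9487.8: inside the interval → strictly worse (loss $3488.3).
$7383.7: inside the interval → strictly worse (loss $5592.4).
$5284.5: inside the interval → strictly worse (loss $7691.6).
$13983: above both → same outcome either way.
Count: 5.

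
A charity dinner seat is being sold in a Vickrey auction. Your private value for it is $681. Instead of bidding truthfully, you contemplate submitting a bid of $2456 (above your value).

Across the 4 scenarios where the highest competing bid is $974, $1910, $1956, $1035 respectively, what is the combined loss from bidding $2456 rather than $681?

The deviation costs you only when the competing bid falls strictly between $681 and $2456; elsewhere both bids give the same outcome.
$974: truthful payoff $0, deviation payoff −$293 → loss $293.
$1910: truthful payoff $0, deviation payoff −$1229 → loss $1229.
$1956: truthful payoff $0, deviation payoff −$1275 → loss $1275.
$1035: truthful payoff $0, deviation payoff −$354 → loss $354.
Total loss = $293 + $1229 + $1275 + $354 = $3151.

$3151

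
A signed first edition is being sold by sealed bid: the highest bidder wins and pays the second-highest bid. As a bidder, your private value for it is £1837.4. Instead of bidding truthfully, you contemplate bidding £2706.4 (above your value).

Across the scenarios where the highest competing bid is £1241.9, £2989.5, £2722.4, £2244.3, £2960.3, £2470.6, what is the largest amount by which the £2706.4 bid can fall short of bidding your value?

£1241.9: same outcome either way → loss £0.
£2989.5: same outcome either way → loss £0.
£2722.4: same outcome either way → loss £0.
£2244.3: truthful gives £0, deviation gives −£406.9 → loss £406.9.
£2960.3: same outcome either way → loss £0.
£2470.6: truthful gives £0, deviation gives −£633.2 → loss £633.2.
Maximum loss: £633.2.

£633.2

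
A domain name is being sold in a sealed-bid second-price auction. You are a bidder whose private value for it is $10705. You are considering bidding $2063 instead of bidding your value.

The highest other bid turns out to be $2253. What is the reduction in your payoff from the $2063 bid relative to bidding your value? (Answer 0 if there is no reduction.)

$8452

Bidding your value $10705: you win (since $10705 > $2253) and pay $2253. Payoff $8452.
Bidding $2063: you lose. Payoff $0.
The competing bid $2253 lies between your shaded bid and your value, so underbidding forfeits an item you could have won at a profitable price.
Loss from deviating = $8452 − ($0) = $8452.
Because the price is fixed by the runner-up's bid, deviating from your value can only change a good outcome into a bad one — never the reverse.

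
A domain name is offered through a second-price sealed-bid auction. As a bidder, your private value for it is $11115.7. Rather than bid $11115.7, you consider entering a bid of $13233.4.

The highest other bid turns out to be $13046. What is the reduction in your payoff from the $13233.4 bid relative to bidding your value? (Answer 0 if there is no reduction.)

Bidding your value $11115.7: you lose (since $11115.7 < $13046). Payoff $0.
Bidding $13233.4: you win and pay $13046. Payoff $11115.7 − $13046 = −$1930.3.
The competing bid $13046 lies between your value and your inflated bid, so overbidding wins an item priced above your value.
Loss from deviating = $0 − (−$1930.3) = $1930.3.
In a second-price auction your bid sets only whether you win, not what you pay, so bidding your true value is weakly dominant.

$1930.3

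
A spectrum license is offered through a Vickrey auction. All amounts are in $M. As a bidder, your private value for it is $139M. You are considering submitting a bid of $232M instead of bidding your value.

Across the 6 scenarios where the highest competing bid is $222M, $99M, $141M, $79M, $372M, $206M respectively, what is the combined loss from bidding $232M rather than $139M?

The deviation costs you only when the competing bid falls strictly between $139M and $232M; elsewhere both bids give the same outcome.
$222M: truthful payoff $0M, deviation payoff −$83M → loss $83M.
$99M: outcomes coincide → loss $0M.
$141M: truthful payoff $0M, deviation payoff −$2M → loss $2M.
$79M: outcomes coincide → loss $0M.
$372M: outcomes coincide → loss $0M.
$206M: truthful payoff $0M, deviation payoff −$67M → loss $67M.
Total loss = $83M + $2M + $67M = $152M.

$152M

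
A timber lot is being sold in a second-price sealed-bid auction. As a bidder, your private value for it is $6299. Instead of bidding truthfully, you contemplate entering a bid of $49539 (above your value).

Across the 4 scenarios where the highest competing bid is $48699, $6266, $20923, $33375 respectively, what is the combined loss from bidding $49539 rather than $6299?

The deviation costs you only when the competing bid falls strictly between $6299 and $49539; elsewhere both bids give the same outcome.
$48699: truthful payoff $0, deviation payoff −$42400 → loss $42400.
$6266: outcomes coincide → loss $0.
$20923: truthful payoff $0, deviation payoff −$14624 → loss $14624.
$33375: truthful payoff $0, deviation payoff −$27076 → loss $27076.
Total loss = $42400 + $14624 + $27076 = $84100.

$84100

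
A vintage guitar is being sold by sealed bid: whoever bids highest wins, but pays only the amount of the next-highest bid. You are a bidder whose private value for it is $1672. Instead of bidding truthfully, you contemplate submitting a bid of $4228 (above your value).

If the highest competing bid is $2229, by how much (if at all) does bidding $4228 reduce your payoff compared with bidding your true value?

Bidding your value $1672: you lose (since $1672 < $2229). Payoff $0.
Bidding $4228: you win and pay $2229. Payoff $1672 − $2229 = −$557.
The competing bid $2229 lies between your value and your inflated bid, so overbidding wins an item priced above your value.
Loss from deviating = $0 − (−$557) = $557.

$557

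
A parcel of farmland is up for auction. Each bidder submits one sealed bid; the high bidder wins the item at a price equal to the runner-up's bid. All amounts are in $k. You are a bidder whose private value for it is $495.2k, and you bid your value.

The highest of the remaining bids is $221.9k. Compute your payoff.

Your bid $495.2k exceeds the highest competing bid $221.9k, so you win.
In a second-price auction the winner pays the second-highest bid, $221.9k.
Payoff = value − price = $495.2k − $221.9k = $273.3k.

$273.3k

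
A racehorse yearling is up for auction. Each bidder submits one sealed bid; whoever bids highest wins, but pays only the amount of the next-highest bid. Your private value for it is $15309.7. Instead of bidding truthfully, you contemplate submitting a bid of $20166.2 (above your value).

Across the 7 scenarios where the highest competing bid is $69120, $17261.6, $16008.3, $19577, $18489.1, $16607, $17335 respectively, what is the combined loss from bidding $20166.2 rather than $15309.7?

$13419.8

The deviation costs you only when the competing bid falls strictly between $15309.7 and $20166.2; elsewhere both bids give the same outcome.
$69120: outcomes coincide → loss $0.
$17261.6: truthful payoff $0, deviation payoff −$1951.9 → loss $1951.9.
$16008.3: truthful payoff $0, deviation payoff −$698.6 → loss $698.6.
$19577: truthful payoff $0, deviation payoff −$4267.3 → loss $4267.3.
$18489.1: truthful payoff $0, deviation payoff −$3179.4 → loss $3179.4.
$16607: truthful payoff $0, deviation payoff −$1297.3 → loss $1297.3.
$17335: truthful payoff $0, deviation payoff −$2025.3 → loss $2025.3.
Total loss = $1951.9 + $698.6 + $4267.3 + $3179.4 + $1297.3 + $2025.3 = $13419.8.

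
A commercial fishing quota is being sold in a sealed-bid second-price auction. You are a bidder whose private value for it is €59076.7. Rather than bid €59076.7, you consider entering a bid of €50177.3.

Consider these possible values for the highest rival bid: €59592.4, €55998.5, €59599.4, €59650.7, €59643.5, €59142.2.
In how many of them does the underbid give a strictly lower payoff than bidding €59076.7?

1

The deviation hurts exactly when the highest competing bid lies strictly between €50177.3 and €59076.7 — underbidding then forfeits a profitable win.
€59592.4: above both → same outcome either way.
€55998.5: inside the interval → strictly worse (loss €3078.2).
€59599.4: above both → same outcome either way.
€59650.7: above both → same outcome either way.
€59643.5: above both → same outcome either way.
€59142.2: above both → same outcome either way.
Count: 1.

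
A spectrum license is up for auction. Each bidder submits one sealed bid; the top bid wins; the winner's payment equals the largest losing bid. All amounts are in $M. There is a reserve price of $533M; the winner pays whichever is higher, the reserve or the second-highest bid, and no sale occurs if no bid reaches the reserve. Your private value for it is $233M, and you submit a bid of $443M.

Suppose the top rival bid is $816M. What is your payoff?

$0M

Your bid $443M is below the highest competing bid $816M, so you lose. Payoff $0M.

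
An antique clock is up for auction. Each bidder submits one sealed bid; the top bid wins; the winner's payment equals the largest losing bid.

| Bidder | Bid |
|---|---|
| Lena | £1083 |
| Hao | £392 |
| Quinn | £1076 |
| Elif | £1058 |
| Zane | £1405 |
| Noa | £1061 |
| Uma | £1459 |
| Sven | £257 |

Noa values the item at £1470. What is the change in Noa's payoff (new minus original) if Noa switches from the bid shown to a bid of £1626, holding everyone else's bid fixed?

The highest bid among the other bidders is £1459; Noa's bid doesn't change that.
Original bid £1061: Noa is not highest (top rival bid is £1459); payoff £0.
Alternative bid £1626: Noa is highest, pays the top rival bid £1459; payoff £1470 − £1459 = £11.
Change in payoff = £11 − (£0) = £11.

£11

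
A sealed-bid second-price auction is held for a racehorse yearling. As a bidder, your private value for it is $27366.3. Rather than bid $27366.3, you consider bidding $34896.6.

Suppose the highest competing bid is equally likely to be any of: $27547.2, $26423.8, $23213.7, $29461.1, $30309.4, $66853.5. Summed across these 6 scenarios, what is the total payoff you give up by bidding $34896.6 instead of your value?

$5218.8

The deviation costs you only when the competing bid falls strictly between $27366.3 and $34896.6; elsewhere both bids give the same outcome.
$27547.2: truthful payoff $0, deviation payoff −$180.9 → loss $180.9.
$26423.8: outcomes coincide → loss $0.
$23213.7: outcomes coincide → loss $0.
$29461.1: truthful payoff $0, deviation payoff −$2094.8 → loss $2094.8.
$30309.4: truthful payoff $0, deviation payoff −$2943.1 → loss $2943.1.
$66853.5: outcomes coincide → loss $0.
Total loss = $180.9 + $2094.8 + $2943.1 = $5218.8.
Because the price is fixed by the runner-up's bid, deviating from your value can only change a good outcome into a bad one — never the reverse.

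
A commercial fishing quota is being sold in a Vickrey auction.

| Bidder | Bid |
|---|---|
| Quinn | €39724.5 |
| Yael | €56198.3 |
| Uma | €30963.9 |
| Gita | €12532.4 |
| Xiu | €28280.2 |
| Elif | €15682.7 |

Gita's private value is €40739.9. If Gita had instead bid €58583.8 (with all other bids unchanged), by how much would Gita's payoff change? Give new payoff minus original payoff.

−€15458.4

The highest bid among the other bidders is €56198.3; Gita's bid doesn't change that.
Original bid €12532.4: Gita is not highest (top rival bid is €56198.3); payoff €0.
Alternative bid €58583.8: Gita is highest, pays the top rival bid €56198.3; payoff €40739.9 − €56198.3 = −€15458.4.
Change in payoff = −€15458.4 − (€0) = −€15458.4.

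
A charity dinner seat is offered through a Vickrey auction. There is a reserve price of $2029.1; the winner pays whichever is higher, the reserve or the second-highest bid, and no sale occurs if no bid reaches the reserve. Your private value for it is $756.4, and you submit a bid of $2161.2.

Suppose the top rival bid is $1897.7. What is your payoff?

Your bid $2161.2 is the highest and exceeds the reserve.
Price = max(second-highest bid, reserve) = max($1897.7, $2029.1) = $2029.1.
Payoff = $756.4 − $2029.1 = −$1272.7.

−$1272.7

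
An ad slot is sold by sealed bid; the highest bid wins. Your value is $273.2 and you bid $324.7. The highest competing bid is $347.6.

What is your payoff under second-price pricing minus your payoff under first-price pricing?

$0

Your bid $324.7 is below $347.6, so you lose under either rule.
Payoff is $0 in both cases; difference = $0.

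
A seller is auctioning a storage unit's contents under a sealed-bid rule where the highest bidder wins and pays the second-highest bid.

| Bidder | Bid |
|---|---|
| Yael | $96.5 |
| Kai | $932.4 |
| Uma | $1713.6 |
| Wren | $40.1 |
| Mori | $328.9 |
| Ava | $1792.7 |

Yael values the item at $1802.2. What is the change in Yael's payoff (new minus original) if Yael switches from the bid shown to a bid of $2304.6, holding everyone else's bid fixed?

$9.5

The highest bid among the other bidders is $1792.7; Yael's bid doesn't change that.
Original bid $96.5: Yael is not highest (top rival bid is $1792.7); payoff $0.
Alternative bid $2304.6: Yael is highest, pays the top rival bid $1792.7; payoff $1802.2 − $1792.7 = $9.5.
Change in payoff = $9.5 − ($0) = $9.5.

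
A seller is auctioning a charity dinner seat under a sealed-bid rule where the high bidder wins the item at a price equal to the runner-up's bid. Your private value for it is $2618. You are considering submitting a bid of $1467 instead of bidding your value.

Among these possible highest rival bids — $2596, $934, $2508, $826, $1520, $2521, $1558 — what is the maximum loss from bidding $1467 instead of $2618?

$2596: truthful gives $22, deviation gives $0 → loss $22.
$934: same outcome either way → loss $0.
$2508: truthful gives $110, deviation gives $0 → loss $110.
$826: same outcome either way → loss $0.
$1520: truthful gives $1098, deviation gives $0 → loss $1098.
$2521: truthful gives $97, deviation gives $0 → loss $97.
$1558: truthful gives $1060, deviation gives $0 → loss $1060.
Maximum loss: $1098.

$1098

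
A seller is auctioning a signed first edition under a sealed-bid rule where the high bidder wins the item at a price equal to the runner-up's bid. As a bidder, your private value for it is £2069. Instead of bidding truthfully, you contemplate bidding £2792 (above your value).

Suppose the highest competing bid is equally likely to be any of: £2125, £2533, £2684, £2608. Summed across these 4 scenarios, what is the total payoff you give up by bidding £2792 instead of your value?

£1674

The deviation costs you only when the competing bid falls strictly between £2069 and £2792; elsewhere both bids give the same outcome.
£2125: truthful payoff £0, deviation payoff −£56 → loss £56.
£2533: truthful payoff £0, deviation payoff −£464 → loss £464.
£2684: truthful payoff £0, deviation payoff −£615 → loss £615.
£2608: truthful payoff £0, deviation payoff −£539 → loss £539.
Total loss = £56 + £464 + £615 + £539 = £1674.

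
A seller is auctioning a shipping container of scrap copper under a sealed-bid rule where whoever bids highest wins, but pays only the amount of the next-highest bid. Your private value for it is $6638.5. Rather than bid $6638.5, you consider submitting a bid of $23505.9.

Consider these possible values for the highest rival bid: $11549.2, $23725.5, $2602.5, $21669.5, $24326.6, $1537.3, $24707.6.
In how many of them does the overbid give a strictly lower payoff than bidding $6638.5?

2

The deviation hurts exactly when the highest competing bid lies strictly between $6638.5 and $23505.9 — overbidding then wins at a price above your value.
$11549.2: inside the interval → strictly worse (loss $4910.7).
$23725.5: above both → same outcome either way.
$2602.5: below both → same outcome either way.
$21669.5: inside the interval → strictly worse (loss $15031).
$24326.6: above both → same outcome either way.
$1537.3: below both → same outcome either way.
$24707.6: above both → same outcome either way.
Count: 2.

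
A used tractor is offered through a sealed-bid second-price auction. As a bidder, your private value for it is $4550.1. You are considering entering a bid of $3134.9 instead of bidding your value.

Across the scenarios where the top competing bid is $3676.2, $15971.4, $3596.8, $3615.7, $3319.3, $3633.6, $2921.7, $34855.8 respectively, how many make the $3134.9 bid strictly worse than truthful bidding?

5

The deviation hurts exactly when the highest competing bid lies strictly between $3134.9 and $4550.1 — underbidding then forfeits a profitable win.
$3676.2: inside the interval → strictly worse (loss $873.9).
$15971.4: above both → same outcome either way.
$3596.8: inside the interval → strictly worse (loss $953.3).
$3615.7: inside the interval → strictly worse (loss $934.4).
$3319.3: inside the interval → strictly worse (loss $1230.8).
$3633.6: inside the interval → strictly worse (loss $916.5).
$2921.7: below both → same outcome either way.
$34855.8: above both → same outcome either way.
Count: 5.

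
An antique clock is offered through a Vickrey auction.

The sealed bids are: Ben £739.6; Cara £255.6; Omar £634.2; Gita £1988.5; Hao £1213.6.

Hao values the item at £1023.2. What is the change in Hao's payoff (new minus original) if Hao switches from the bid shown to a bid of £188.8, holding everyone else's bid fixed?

The highest bid among the other bidders is £1988.5; Hao's bid doesn't change that.
Original bid £1213.6: Hao is not highest (top rival bid is £1988.5); payoff £0.
Alternative bid £188.8: Hao is not highest (top rival bid is £1988.5); payoff £0.
Change in payoff = £0 − (£0) = £0.

£0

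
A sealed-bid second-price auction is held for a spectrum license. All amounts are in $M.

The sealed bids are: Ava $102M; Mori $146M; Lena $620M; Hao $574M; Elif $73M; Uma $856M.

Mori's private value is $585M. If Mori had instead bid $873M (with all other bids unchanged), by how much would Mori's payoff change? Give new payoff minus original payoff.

The highest bid among the other bidders is $856M; Mori's bid doesn't change that.
Original bid $146M: Mori is not highest (top rival bid is $856M); payoff $0M.
Alternative bid $873M: Mori is highest, pays the top rival bid $856M; payoff $585M − $856M = −$271M.
Change in payoff = −$271M − ($0M) = −$271M.

−$271M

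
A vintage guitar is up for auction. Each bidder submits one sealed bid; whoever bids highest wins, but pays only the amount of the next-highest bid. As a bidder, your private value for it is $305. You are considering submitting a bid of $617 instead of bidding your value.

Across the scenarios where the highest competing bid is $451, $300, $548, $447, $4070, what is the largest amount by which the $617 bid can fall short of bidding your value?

$451: truthful gives $0, deviation gives −$146 → loss $146.
$300: same outcome either way → loss $0.
$548: truthful gives $0, deviation gives −$243 → loss $243.
$447: truthful gives $0, deviation gives −$142 → loss $142.
$4070: same outcome either way → loss $0.
Maximum loss: $243.

$243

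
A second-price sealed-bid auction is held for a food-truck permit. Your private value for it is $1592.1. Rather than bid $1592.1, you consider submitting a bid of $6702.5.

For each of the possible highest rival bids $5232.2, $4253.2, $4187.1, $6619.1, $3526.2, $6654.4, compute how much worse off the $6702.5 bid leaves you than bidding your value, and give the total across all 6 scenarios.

$20919.6

The deviation costs you only when the competing bid falls strictly between $1592.1 and $6702.5; elsewhere both bids give the same outcome.
$5232.2: truthful payoff $0, deviation payoff −$3640.1 → loss $3640.1.
$4253.2: truthful payoff $0, deviation payoff −$2661.1 → loss $2661.1.
$4187.1: truthful payoff $0, deviation payoff −$2595 → loss $2595.
$6619.1: truthful payoff $0, deviation payoff −$5027 → loss $5027.
$3526.2: truthful payoff $0, deviation payoff −$1934.1 → loss $1934.1.
$6654.4: truthful payoff $0, deviation payoff −$5062.3 → loss $5062.3.
Total loss = $3640.1 + $2661.1 + $2595 + $5027 + $1934.1 + $5062.3 = $20919.6.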